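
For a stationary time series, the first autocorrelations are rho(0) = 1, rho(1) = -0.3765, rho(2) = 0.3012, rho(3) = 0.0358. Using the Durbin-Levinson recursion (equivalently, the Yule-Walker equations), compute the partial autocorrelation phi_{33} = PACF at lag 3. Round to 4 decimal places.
\phi_{33} = 0.2390

The PACF at lag k is phi_{kk}, the last component of the solution
to the Yule-Walker system G_k phi = r_k where
  (G_k)_{ij} = rho(|i - j|), (r_k)_i = rho(i), i,j = 1..k.
Equivalently, Durbin-Levinson gives phi_{kk} iteratively:
  phi_{11} = rho(1)
  phi_{kk} = [rho(k) - sum_{j=1..k-1} phi_{k-1,j} rho(k-j)]
            / [1 - sum_{j=1..k-1} phi_{k-1,j} rho(j)],
  phi_{k,j} = phi_{k-1,j} - phi_{kk} phi_{k-1,k-j},  j = 1..k-1.
Step k = 1:
  phi_11 = rho(1) = -0.3765.
Step k = 2:
  phi_22 = [rho(2) - phi_11 rho(1)] / [1 - phi_11 rho(1)] = [0.3012 - (-0.3765)(-0.3765)] / [1 - (-0.3765)(-0.3765)]
         = 0.15944775 / 0.85824775 = 0.185783.
  Update: phi_21 = phi_11 - phi_22 phi_11 = -0.3765 - (0.185783)(-0.3765) = -0.306553.
Step k = 3:
  phi_33 = [rho(3) - phi_21 rho(2) - phi_22 rho(1)] / [1 - phi_21 rho(1) - phi_22 rho(2)]
    numerator   = 0.0358 - (-0.306553)(0.3012) - (0.185783)(-0.3765) = 0.19808094
    denominator = 1 - (-0.306553)(-0.3765) - (0.185783)(0.3012) = 0.82862509
  phi_33 = 0.19808094 / 0.82862509 = 0.239.
Therefore phi_{33} = 0.2390.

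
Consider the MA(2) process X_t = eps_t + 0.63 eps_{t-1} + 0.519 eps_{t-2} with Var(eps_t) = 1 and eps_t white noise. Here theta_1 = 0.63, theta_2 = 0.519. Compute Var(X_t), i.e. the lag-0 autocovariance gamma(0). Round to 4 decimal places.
\gamma(0) = 1.6663

For an MA(q) process X_t = eps_t + sum_i theta_i eps_{t-i} with
Var(eps_t) = sigma^2, the variance is
  gamma(0) = sigma^2 * (1 + sum_i theta_i^2).
  sum_i theta_i^2 = (0.63)^2 + (0.519)^2 = 0.3969 + 0.269361 = 0.666261.
  gamma(0) = 1 * (1 + 0.666261) = 1 * 1.666261 = 1.666261, which rounds to 1.6663.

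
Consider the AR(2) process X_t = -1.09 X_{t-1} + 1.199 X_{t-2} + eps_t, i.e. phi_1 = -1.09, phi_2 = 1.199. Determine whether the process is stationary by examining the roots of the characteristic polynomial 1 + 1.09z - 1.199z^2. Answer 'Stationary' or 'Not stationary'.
\text{Not stationary}

The AR(p) characteristic polynomial is P(z) = 1 + 1.09z - 1.199z^2.
Stationarity requires all roots to lie outside the unit circle, i.e. |z| > 1 for every root.
Set 1 + (1.09) z + (-1.199) z^2 = 0, i.e. a z^2 + b z + c = 0 with a = -1.199, b = 1.09, c = 1.
Discriminant D = b^2 - 4ac = (1.09)^2 - 4*(-1.199)*1 = 1.1881 - (-4.796) = 5.9841.
D >= 0, so the roots are real: z = (-b +/- sqrt(D)) / (2a) = (-1.09 +/- 2.446242) / (-2.398).
  z_1 = (-1.09 + 2.446242) / (-2.398) = -0.5656,   |z_1| = 0.5656.
  z_2 = (-1.09 - 2.446242) / (-2.398) = 1.4747,   |z_2| = 1.4747.
Moduli of all roots: 0.5656, 1.4747.
All moduli strictly greater than 1? No.
Verdict: Not stationary.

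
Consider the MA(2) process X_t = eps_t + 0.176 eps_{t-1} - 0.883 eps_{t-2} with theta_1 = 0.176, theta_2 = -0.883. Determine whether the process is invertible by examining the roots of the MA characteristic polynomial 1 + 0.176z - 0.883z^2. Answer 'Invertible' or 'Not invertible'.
\text{Not invertible}

The MA(q) characteristic polynomial is P(z) = 1 + 0.176z - 0.883z^2.
Invertibility requires all roots to lie outside the unit circle, i.e. |z| > 1 for every root.
Set 1 + (0.176) z + (-0.883) z^2 = 0, i.e. a z^2 + b z + c = 0 with a = -0.883, b = 0.176, c = 1.
Discriminant D = b^2 - 4ac = (0.176)^2 - 4*(-0.883)*1 = 0.030976 - (-3.532) = 3.562976.
D >= 0, so the roots are real: z = (-b +/- sqrt(D)) / (2a) = (-0.176 +/- 1.887585) / (-1.766).
  z_1 = (-0.176 + 1.887585) / (-1.766) = -0.9692,   |z_1| = 0.9692.
  z_2 = (-0.176 - 1.887585) / (-1.766) = 1.1685,   |z_2| = 1.1685.
Moduli of all roots: 0.9692, 1.1685.
All moduli strictly greater than 1? No.
Verdict: Not invertible.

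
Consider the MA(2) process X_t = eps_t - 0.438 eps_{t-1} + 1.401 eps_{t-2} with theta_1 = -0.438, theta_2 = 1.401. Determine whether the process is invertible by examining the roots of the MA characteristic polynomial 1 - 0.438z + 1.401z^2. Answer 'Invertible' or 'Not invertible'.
\text{Not invertible}

The MA(q) characteristic polynomial is P(z) = 1 - 0.438z + 1.401z^2.
Invertibility requires all roots to lie outside the unit circle, i.e. |z| > 1 for every root.
Set 1 + (-0.438) z + (1.401) z^2 = 0, i.e. a z^2 + b z + c = 0 with a = 1.401, b = -0.438, c = 1.
Discriminant D = b^2 - 4ac = (-0.438)^2 - 4*(1.401)*1 = 0.191844 - (5.604) = -5.412156.
D < 0, so the roots are the complex-conjugate pair z = (-b +/- i sqrt(-D)) / (2a) = 0.1563 +/- 0.8303i.
For a conjugate pair |z|^2 = z * conj(z) = (product of roots) = c/a = 1/(1.401) = 0.713776, so |z| = sqrt(0.713776) = 0.8449 for both roots.
Moduli of all roots: 0.8449, 0.8449.
All moduli strictly greater than 1? No.
Verdict: Not invertible.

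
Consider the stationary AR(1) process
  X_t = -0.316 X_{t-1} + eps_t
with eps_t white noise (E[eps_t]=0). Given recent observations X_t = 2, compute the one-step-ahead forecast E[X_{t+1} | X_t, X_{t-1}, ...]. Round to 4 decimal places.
E[X_{t+1} \mid \mathcal F_t] = -0.6320

For an AR(p) model X_t = c + sum_i phi_i X_{t-i} + eps_t, the
one-step-ahead conditional mean is
  E[X_{t+1} | X_t, ...] = c + sum_i phi_i X_{t+1-i}.
Substitute known values:
  E[X_{t+1} | ...] = (-0.316) * (2)
                   = -0.6320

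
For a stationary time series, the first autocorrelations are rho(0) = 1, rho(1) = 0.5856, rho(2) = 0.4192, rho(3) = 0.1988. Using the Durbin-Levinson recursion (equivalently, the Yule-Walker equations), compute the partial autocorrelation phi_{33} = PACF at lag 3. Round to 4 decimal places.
\phi_{33} = -0.1329

The PACF at lag k is phi_{kk}, the last component of the solution
to the Yule-Walker system G_k phi = r_k where
  (G_k)_{ij} = rho(|i - j|), (r_k)_i = rho(i), i,j = 1..k.
Equivalently, Durbin-Levinson gives phi_{kk} iteratively:
  phi_{11} = rho(1)
  phi_{kk} = [rho(k) - sum_{j=1..k-1} phi_{k-1,j} rho(k-j)]
            / [1 - sum_{j=1..k-1} phi_{k-1,j} rho(j)],
  phi_{k,j} = phi_{k-1,j} - phi_{kk} phi_{k-1,k-j},  j = 1..k-1.
Step k = 1:
  phi_11 = rho(1) = 0.5856.
Step k = 2:
  phi_22 = [rho(2) - phi_11 rho(1)] / [1 - phi_11 rho(1)] = [0.4192 - (0.5856)(0.5856)] / [1 - (0.5856)(0.5856)]
         = 0.07627264 / 0.65707264 = 0.116079.
  Update: phi_21 = phi_11 - phi_22 phi_11 = 0.5856 - (0.116079)(0.5856) = 0.517624.
Step k = 3:
  phi_33 = [rho(3) - phi_21 rho(2) - phi_22 rho(1)] / [1 - phi_21 rho(1) - phi_22 rho(2)]
    numerator   = 0.1988 - (0.517624)(0.4192) - (0.116079)(0.5856) = -0.08616406
    denominator = 1 - (0.517624)(0.5856) - (0.116079)(0.4192) = 0.64821895
  phi_33 = -0.08616406 / 0.64821895 = -0.1329.
Therefore phi_{33} = -0.1329.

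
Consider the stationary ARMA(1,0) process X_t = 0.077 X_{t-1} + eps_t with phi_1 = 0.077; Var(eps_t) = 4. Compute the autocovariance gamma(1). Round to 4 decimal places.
\gamma(1) = 0.3098

Multiply the model equation by X_{t-k} and take expectations. With theta_0 = psi_0 = 1 and psi_j the MA(infinity) weights, this gives
  gamma(k) - sum_i phi_i gamma(k-i) = c_k,
  c_k = sigma^2 * sum_{j=k..q} theta_j psi_{j-k}   (c_k = 0 for k > q),
using gamma(-m) = gamma(m).
Pure AR (q = 0): c_0 = sigma^2 = 4, c_k = 0 for k >= 1.
Equations for k = 0 and k = 1 (AR order 1):
  gamma(0) = phi_1 gamma(1) + c_0
  gamma(1) = phi_1 gamma(0) + c_1
Substituting the second into the first: gamma(0) (1 - phi_1^2) = c_0 + phi_1 c_1, so
  gamma(0) = c_0 / (1 - phi_1^2) = 4 / (1 - (0.077)^2) = 4 / 0.994071 = 4.023857.
  gamma(1) = phi_1 gamma(0) = (0.077)(4.023857) = 0.309837.
Therefore gamma(1) = 0.3098 (to 4 decimal places).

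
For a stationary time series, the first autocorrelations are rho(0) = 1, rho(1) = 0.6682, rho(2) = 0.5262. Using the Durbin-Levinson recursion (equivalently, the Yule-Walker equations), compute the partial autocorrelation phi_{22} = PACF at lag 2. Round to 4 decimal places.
\phi_{22} = 0.1440

The PACF at lag k is phi_{kk}, the last component of the solution
to the Yule-Walker system G_k phi = r_k where
  (G_k)_{ij} = rho(|i - j|), (r_k)_i = rho(i), i,j = 1..k.
Equivalently, Durbin-Levinson gives phi_{kk} iteratively:
  phi_{11} = rho(1)
  phi_{kk} = [rho(k) - sum_{j=1..k-1} phi_{k-1,j} rho(k-j)]
            / [1 - sum_{j=1..k-1} phi_{k-1,j} rho(j)],
  phi_{k,j} = phi_{k-1,j} - phi_{kk} phi_{k-1,k-j},  j = 1..k-1.
Step k = 1:
  phi_11 = rho(1) = 0.6682.
Step k = 2:
  phi_22 = [rho(2) - phi_11 rho(1)] / [1 - phi_11 rho(1)] = [0.5262 - (0.6682)(0.6682)] / [1 - (0.6682)(0.6682)]
         = 0.07970876 / 0.55350876 = 0.144.
Therefore phi_{22} = 0.1440.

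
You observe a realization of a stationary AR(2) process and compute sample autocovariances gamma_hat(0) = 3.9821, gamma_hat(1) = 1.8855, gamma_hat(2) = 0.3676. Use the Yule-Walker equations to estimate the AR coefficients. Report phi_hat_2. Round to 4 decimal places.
\hat\phi_{2} = -0.1700

The Yule-Walker equations for an AR(p) process read, in matrix form,
  Gamma_p phi = r_p,   with   (Gamma_p)_{ij} = gamma(|i - j|),
                       (r_p)_i = gamma(i),   i,j = 1..p.
Substitute the sample gammas (Toeplitz matrix and right-hand side of size 2):
  Gamma_p = [[3.9821, 1.8855], [1.8855, 3.9821]]
  r_p     = [1.8855, 0.3676]
Written out:
  3.9821 phi_1 + 1.8855 phi_2 = 1.8855
  1.8855 phi_1 + 3.9821 phi_2 = 0.3676
Solve by Cramer's rule:
  det = gamma(0)^2 - gamma(1)^2 = (3.9821)^2 - (1.8855)^2 = 15.85712041 - 3.55511025 = 12.30201016
  phi_hat_1 = [gamma(1) gamma(0) - gamma(1) gamma(2)] / det = [(1.8855)(3.9821) - (1.8855)(0.3676)] / 12.30201016 = 6.81513975 / 12.30201016 = 0.554
  phi_hat_2 = [gamma(0) gamma(2) - gamma(1)^2] / det = [(3.9821)(0.3676) - (1.8855)^2] / 12.30201016 = -2.09129029 / 12.30201016 = -0.17
So phi_hat = [0.5540, -0.1700].
Therefore phi_hat_2 = -0.1700.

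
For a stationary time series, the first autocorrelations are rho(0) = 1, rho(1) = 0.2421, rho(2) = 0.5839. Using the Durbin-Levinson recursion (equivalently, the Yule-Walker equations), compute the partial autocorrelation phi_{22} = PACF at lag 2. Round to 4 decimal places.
\phi_{22} = 0.5580

The PACF at lag k is phi_{kk}, the last component of the solution
to the Yule-Walker system G_k phi = r_k where
  (G_k)_{ij} = rho(|i - j|), (r_k)_i = rho(i), i,j = 1..k.
Equivalently, Durbin-Levinson gives phi_{kk} iteratively:
  phi_{11} = rho(1)
  phi_{kk} = [rho(k) - sum_{j=1..k-1} phi_{k-1,j} rho(k-j)]
            / [1 - sum_{j=1..k-1} phi_{k-1,j} rho(j)],
  phi_{k,j} = phi_{k-1,j} - phi_{kk} phi_{k-1,k-j},  j = 1..k-1.
Step k = 1:
  phi_11 = rho(1) = 0.2421.
Step k = 2:
  phi_22 = [rho(2) - phi_11 rho(1)] / [1 - phi_11 rho(1)] = [0.5839 - (0.2421)(0.2421)] / [1 - (0.2421)(0.2421)]
         = 0.52528759 / 0.94138759 = 0.558.
Therefore phi_{22} = 0.5580.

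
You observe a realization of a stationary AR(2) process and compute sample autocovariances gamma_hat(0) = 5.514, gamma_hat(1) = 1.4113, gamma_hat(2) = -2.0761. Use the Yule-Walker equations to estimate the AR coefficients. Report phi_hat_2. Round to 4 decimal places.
\hat\phi_{2} = -0.4730

The Yule-Walker equations for an AR(p) process read, in matrix form,
  Gamma_p phi = r_p,   with   (Gamma_p)_{ij} = gamma(|i - j|),
                       (r_p)_i = gamma(i),   i,j = 1..p.
Substitute the sample gammas (Toeplitz matrix and right-hand side of size 2):
  Gamma_p = [[5.514, 1.4113], [1.4113, 5.514]]
  r_p     = [1.4113, -2.0761]
Written out:
  5.514 phi_1 + 1.4113 phi_2 = 1.4113
  1.4113 phi_1 + 5.514 phi_2 = -2.0761
Solve by Cramer's rule:
  det = gamma(0)^2 - gamma(1)^2 = (5.514)^2 - (1.4113)^2 = 30.404196 - 1.99176769 = 28.41242831
  phi_hat_1 = [gamma(1) gamma(0) - gamma(1) gamma(2)] / det = [(1.4113)(5.514) - (1.4113)(-2.0761)] / 28.41242831 = 10.71190813 / 28.41242831 = 0.377
  phi_hat_2 = [gamma(0) gamma(2) - gamma(1)^2] / det = [(5.514)(-2.0761) - (1.4113)^2] / 28.41242831 = -13.43938309 / 28.41242831 = -0.473
So phi_hat = [0.3770, -0.4730].
Therefore phi_hat_2 = -0.4730.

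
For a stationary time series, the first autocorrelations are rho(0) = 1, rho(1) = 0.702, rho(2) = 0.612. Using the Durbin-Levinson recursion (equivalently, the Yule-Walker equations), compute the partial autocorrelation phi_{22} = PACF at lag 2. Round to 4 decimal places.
\phi_{22} = 0.2350

The PACF at lag k is phi_{kk}, the last component of the solution
to the Yule-Walker system G_k phi = r_k where
  (G_k)_{ij} = rho(|i - j|), (r_k)_i = rho(i), i,j = 1..k.
Equivalently, Durbin-Levinson gives phi_{kk} iteratively:
  phi_{11} = rho(1)
  phi_{kk} = [rho(k) - sum_{j=1..k-1} phi_{k-1,j} rho(k-j)]
            / [1 - sum_{j=1..k-1} phi_{k-1,j} rho(j)],
  phi_{k,j} = phi_{k-1,j} - phi_{kk} phi_{k-1,k-j},  j = 1..k-1.
Step k = 1:
  phi_11 = rho(1) = 0.702.
Step k = 2:
  phi_22 = [rho(2) - phi_11 rho(1)] / [1 - phi_11 rho(1)] = [0.612 - (0.702)(0.702)] / [1 - (0.702)(0.702)]
         = 0.119196 / 0.507196 = 0.235.
Therefore phi_{22} = 0.2350.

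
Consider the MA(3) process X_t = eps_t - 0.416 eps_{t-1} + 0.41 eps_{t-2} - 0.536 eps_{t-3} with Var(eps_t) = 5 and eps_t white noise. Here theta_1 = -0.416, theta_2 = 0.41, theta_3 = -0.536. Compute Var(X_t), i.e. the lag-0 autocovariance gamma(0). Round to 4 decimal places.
\gamma(0) = 8.1423

For an MA(q) process X_t = eps_t + sum_i theta_i eps_{t-i} with
Var(eps_t) = sigma^2, the variance is
  gamma(0) = sigma^2 * (1 + sum_i theta_i^2).
  sum_i theta_i^2 = (-0.416)^2 + (0.41)^2 + (-0.536)^2 = 0.173056 + 0.1681 + 0.287296 = 0.628452.
  gamma(0) = 5 * (1 + 0.628452) = 5 * 1.628452 = 8.14226, which rounds to 8.1423.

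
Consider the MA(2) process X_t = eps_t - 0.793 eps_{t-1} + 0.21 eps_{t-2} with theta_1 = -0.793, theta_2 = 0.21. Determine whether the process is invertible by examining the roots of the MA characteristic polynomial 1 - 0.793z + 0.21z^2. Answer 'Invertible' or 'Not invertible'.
\text{Invertible}

The MA(q) characteristic polynomial is P(z) = 1 - 0.793z + 0.21z^2.
Invertibility requires all roots to lie outside the unit circle, i.e. |z| > 1 for every root.
Set 1 + (-0.793) z + (0.21) z^2 = 0, i.e. a z^2 + b z + c = 0 with a = 0.21, b = -0.793, c = 1.
Discriminant D = b^2 - 4ac = (-0.793)^2 - 4*(0.21)*1 = 0.628849 - (0.84) = -0.211151.
D < 0, so the roots are the complex-conjugate pair z = (-b +/- i sqrt(-D)) / (2a) = 1.8881 +/- 1.0941i.
For a conjugate pair |z|^2 = z * conj(z) = (product of roots) = c/a = 1/(0.21) = 4.761905, so |z| = sqrt(4.761905) = 2.1822 for both roots.
Moduli of all roots: 2.1822, 2.1822.
All moduli strictly greater than 1? Yes.
Verdict: Invertible.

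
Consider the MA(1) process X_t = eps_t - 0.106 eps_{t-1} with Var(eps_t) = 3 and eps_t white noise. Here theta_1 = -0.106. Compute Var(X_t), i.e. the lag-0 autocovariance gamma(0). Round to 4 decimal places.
\gamma(0) = 3.0337

For an MA(q) process X_t = eps_t + sum_i theta_i eps_{t-i} with
Var(eps_t) = sigma^2, the variance is
  gamma(0) = sigma^2 * (1 + sum_i theta_i^2).
  sum_i theta_i^2 = (-0.106)^2 = 0.011236.
  gamma(0) = 3 * (1 + 0.011236) = 3 * 1.011236 = 3.033708, which rounds to 3.0337.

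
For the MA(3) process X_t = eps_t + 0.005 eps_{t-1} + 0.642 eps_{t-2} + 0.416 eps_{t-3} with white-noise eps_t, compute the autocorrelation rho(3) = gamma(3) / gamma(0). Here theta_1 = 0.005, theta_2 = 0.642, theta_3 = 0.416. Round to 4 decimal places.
\rho(3) = 0.2624

For an MA(q) process with theta_0 = 1, the autocovariance is
  gamma(k) = sigma^2 * sum_{i=0..q-k} theta_i * theta_{i+k},
and rho(k) = gamma(k) / gamma(0). Sigma^2 cancels.
  numerator   = (1)*(0.416) = 0.416.
  denominator = (1)^2 + (0.005)^2 + (0.642)^2 + (0.416)^2 = 1.585245.
  rho(3) = 0.416 / 1.585245 = 0.2624.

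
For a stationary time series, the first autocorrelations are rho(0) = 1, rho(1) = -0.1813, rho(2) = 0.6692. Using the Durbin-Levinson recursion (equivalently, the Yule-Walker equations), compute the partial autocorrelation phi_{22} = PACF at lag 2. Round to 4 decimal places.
\phi_{22} = 0.6580

The PACF at lag k is phi_{kk}, the last component of the solution
to the Yule-Walker system G_k phi = r_k where
  (G_k)_{ij} = rho(|i - j|), (r_k)_i = rho(i), i,j = 1..k.
Equivalently, Durbin-Levinson gives phi_{kk} iteratively:
  phi_{11} = rho(1)
  phi_{kk} = [rho(k) - sum_{j=1..k-1} phi_{k-1,j} rho(k-j)]
            / [1 - sum_{j=1..k-1} phi_{k-1,j} rho(j)],
  phi_{k,j} = phi_{k-1,j} - phi_{kk} phi_{k-1,k-j},  j = 1..k-1.
Step k = 1:
  phi_11 = rho(1) = -0.1813.
Step k = 2:
  phi_22 = [rho(2) - phi_11 rho(1)] / [1 - phi_11 rho(1)] = [0.6692 - (-0.1813)(-0.1813)] / [1 - (-0.1813)(-0.1813)]
         = 0.63633031 / 0.96713031 = 0.658.
Therefore phi_{22} = 0.6580.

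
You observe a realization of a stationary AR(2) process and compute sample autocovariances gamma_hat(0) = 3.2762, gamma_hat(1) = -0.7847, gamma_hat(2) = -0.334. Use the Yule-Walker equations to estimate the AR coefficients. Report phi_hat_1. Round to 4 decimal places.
\hat\phi_{1} = -0.2800

The Yule-Walker equations for an AR(p) process read, in matrix form,
  Gamma_p phi = r_p,   with   (Gamma_p)_{ij} = gamma(|i - j|),
                       (r_p)_i = gamma(i),   i,j = 1..p.
Substitute the sample gammas (Toeplitz matrix and right-hand side of size 2):
  Gamma_p = [[3.2762, -0.7847], [-0.7847, 3.2762]]
  r_p     = [-0.7847, -0.334]
Written out:
  3.2762 phi_1 - 0.7847 phi_2 = -0.7847
  -0.7847 phi_1 + 3.2762 phi_2 = -0.334
Solve by Cramer's rule:
  det = gamma(0)^2 - gamma(1)^2 = (3.2762)^2 - (-0.7847)^2 = 10.73348644 - 0.61575409 = 10.11773235
  phi_hat_1 = [gamma(1) gamma(0) - gamma(1) gamma(2)] / det = [(-0.7847)(3.2762) - (-0.7847)(-0.334)] / 10.11773235 = -2.83292394 / 10.11773235 = -0.28
  phi_hat_2 = [gamma(0) gamma(2) - gamma(1)^2] / det = [(3.2762)(-0.334) - (-0.7847)^2] / 10.11773235 = -1.71000489 / 10.11773235 = -0.169
So phi_hat = [-0.2800, -0.1690].
Therefore phi_hat_1 = -0.2800.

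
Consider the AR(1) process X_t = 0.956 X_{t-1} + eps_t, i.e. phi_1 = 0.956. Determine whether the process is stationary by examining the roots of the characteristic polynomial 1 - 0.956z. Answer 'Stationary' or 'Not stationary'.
\text{Stationary}

The AR(p) characteristic polynomial is P(z) = 1 - 0.956z.
Stationarity requires all roots to lie outside the unit circle, i.e. |z| > 1 for every root.
This is linear in z: 1 + (-0.956) z = 0  =>  z = -1/(-0.956) = 1.046025,  |z| = 1.046025.
Moduli of all roots: 1.0460.
All moduli strictly greater than 1? Yes.
Verdict: Stationary.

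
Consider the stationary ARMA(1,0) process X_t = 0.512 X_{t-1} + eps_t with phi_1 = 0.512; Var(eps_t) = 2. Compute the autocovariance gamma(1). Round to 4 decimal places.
\gamma(1) = 1.3878

Multiply the model equation by X_{t-k} and take expectations. With theta_0 = psi_0 = 1 and psi_j the MA(infinity) weights, this gives
  gamma(k) - sum_i phi_i gamma(k-i) = c_k,
  c_k = sigma^2 * sum_{j=k..q} theta_j psi_{j-k}   (c_k = 0 for k > q),
using gamma(-m) = gamma(m).
Pure AR (q = 0): c_0 = sigma^2 = 2, c_k = 0 for k >= 1.
Equations for k = 0 and k = 1 (AR order 1):
  gamma(0) = phi_1 gamma(1) + c_0
  gamma(1) = phi_1 gamma(0) + c_1
Substituting the second into the first: gamma(0) (1 - phi_1^2) = c_0 + phi_1 c_1, so
  gamma(0) = c_0 / (1 - phi_1^2) = 2 / (1 - (0.512)^2) = 2 / 0.737856 = 2.710556.
  gamma(1) = phi_1 gamma(0) = (0.512)(2.710556) = 1.387805.
Therefore gamma(1) = 1.3878 (to 4 decimal places).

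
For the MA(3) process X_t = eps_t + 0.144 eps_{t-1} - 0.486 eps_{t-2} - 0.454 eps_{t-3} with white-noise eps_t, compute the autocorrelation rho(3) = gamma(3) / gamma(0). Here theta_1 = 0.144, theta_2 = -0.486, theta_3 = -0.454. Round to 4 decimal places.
\rho(3) = -0.3103

For an MA(q) process with theta_0 = 1, the autocovariance is
  gamma(k) = sigma^2 * sum_{i=0..q-k} theta_i * theta_{i+k},
and rho(k) = gamma(k) / gamma(0). Sigma^2 cancels.
  numerator   = (1)*(-0.454) = -0.454.
  denominator = (1)^2 + (0.144)^2 + (-0.486)^2 + (-0.454)^2 = 1.463048.
  rho(3) = -0.454 / 1.463048 = -0.3103.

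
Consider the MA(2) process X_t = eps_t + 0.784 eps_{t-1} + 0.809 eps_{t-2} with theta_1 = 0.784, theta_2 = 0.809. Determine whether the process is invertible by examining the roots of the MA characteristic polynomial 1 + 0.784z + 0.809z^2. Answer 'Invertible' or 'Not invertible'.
\text{Invertible}

The MA(q) characteristic polynomial is P(z) = 1 + 0.784z + 0.809z^2.
Invertibility requires all roots to lie outside the unit circle, i.e. |z| > 1 for every root.
Set 1 + (0.784) z + (0.809) z^2 = 0, i.e. a z^2 + b z + c = 0 with a = 0.809, b = 0.784, c = 1.
Discriminant D = b^2 - 4ac = (0.784)^2 - 4*(0.809)*1 = 0.614656 - (3.236) = -2.621344.
D < 0, so the roots are the complex-conjugate pair z = (-b +/- i sqrt(-D)) / (2a) = -0.4845 +/- 1.0007i.
For a conjugate pair |z|^2 = z * conj(z) = (product of roots) = c/a = 1/(0.809) = 1.236094, so |z| = sqrt(1.236094) = 1.1118 for both roots.
Moduli of all roots: 1.1118, 1.1118.
All moduli strictly greater than 1? Yes.
Verdict: Invertible.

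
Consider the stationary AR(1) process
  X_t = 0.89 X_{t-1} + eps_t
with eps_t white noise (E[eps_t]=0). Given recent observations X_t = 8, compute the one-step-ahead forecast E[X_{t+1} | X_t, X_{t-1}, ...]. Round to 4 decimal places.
E[X_{t+1} \mid \mathcal F_t] = 7.1200

For an AR(p) model X_t = c + sum_i phi_i X_{t-i} + eps_t, the
one-step-ahead conditional mean is
  E[X_{t+1} | X_t, ...] = c + sum_i phi_i X_{t+1-i}.
Substitute known values:
  E[X_{t+1} | ...] = (0.89) * (8)
                   = 7.1200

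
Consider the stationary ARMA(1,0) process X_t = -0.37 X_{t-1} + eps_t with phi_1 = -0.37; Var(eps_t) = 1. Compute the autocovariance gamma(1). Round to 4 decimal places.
\gamma(1) = -0.4287

Multiply the model equation by X_{t-k} and take expectations. With theta_0 = psi_0 = 1 and psi_j the MA(infinity) weights, this gives
  gamma(k) - sum_i phi_i gamma(k-i) = c_k,
  c_k = sigma^2 * sum_{j=k..q} theta_j psi_{j-k}   (c_k = 0 for k > q),
using gamma(-m) = gamma(m).
Pure AR (q = 0): c_0 = sigma^2 = 1, c_k = 0 for k >= 1.
Equations for k = 0 and k = 1 (AR order 1):
  gamma(0) = phi_1 gamma(1) + c_0
  gamma(1) = phi_1 gamma(0) + c_1
Substituting the second into the first: gamma(0) (1 - phi_1^2) = c_0 + phi_1 c_1, so
  gamma(0) = c_0 / (1 - phi_1^2) = 1 / (1 - (-0.37)^2) = 1 / 0.8631 = 1.158614.
  gamma(1) = phi_1 gamma(0) = (-0.37)(1.158614) = -0.428687.
Therefore gamma(1) = -0.4287 (to 4 decimal places).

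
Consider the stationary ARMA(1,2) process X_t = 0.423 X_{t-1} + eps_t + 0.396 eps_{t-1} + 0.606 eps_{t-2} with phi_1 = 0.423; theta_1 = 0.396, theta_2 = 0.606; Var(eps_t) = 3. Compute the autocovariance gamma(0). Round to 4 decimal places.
\gamma(0) = 8.3267

Multiply the model equation by X_{t-k} and take expectations. With theta_0 = psi_0 = 1 and psi_j the MA(infinity) weights, this gives
  gamma(k) - sum_i phi_i gamma(k-i) = c_k,
  c_k = sigma^2 * sum_{j=k..q} theta_j psi_{j-k}   (c_k = 0 for k > q),
using gamma(-m) = gamma(m).
psi-weights needed (psi_j = theta_j + sum_i phi_i psi_{j-i}):
  psi_1 = theta_1 + phi_1 = 0.396 + (0.423) = 0.819
  psi_2 = theta_2 + phi_1 psi_1 = 0.606 + (0.423)(0.819) = 0.952437
Right-hand sides:
  c_0 = sigma^2 (1 + theta_1 psi_1 + theta_2 psi_2) = 3 * (1 + (0.396)(0.819) + (0.606)(0.952437)) = 3 * 1.901501 = 5.704502
  c_1 = sigma^2 (theta_1 + theta_2 psi_1) = 3 * (0.396 + (0.606)(0.819)) = 2.676942
  c_2 = sigma^2 theta_2 = 3 * (0.606) = 1.818
Equations for k = 0 and k = 1 (AR order 1):
  gamma(0) = phi_1 gamma(1) + c_0
  gamma(1) = phi_1 gamma(0) + c_1
Substituting the second into the first: gamma(0) (1 - phi_1^2) = c_0 + phi_1 c_1, so
  gamma(0) = (c_0 + phi_1 c_1) / (1 - phi_1^2) = (5.704502 + (0.423)(2.676942)) / (1 - (0.423)^2) = 6.836849 / 0.821071 = 8.326745.
Therefore gamma(0) = 8.3267 (to 4 decimal places).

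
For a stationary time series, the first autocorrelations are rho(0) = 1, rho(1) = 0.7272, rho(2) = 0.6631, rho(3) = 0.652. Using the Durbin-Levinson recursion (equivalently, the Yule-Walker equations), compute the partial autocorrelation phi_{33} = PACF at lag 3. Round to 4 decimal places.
\phi_{33} = 0.2309

The PACF at lag k is phi_{kk}, the last component of the solution
to the Yule-Walker system G_k phi = r_k where
  (G_k)_{ij} = rho(|i - j|), (r_k)_i = rho(i), i,j = 1..k.
Equivalently, Durbin-Levinson gives phi_{kk} iteratively:
  phi_{11} = rho(1)
  phi_{kk} = [rho(k) - sum_{j=1..k-1} phi_{k-1,j} rho(k-j)]
            / [1 - sum_{j=1..k-1} phi_{k-1,j} rho(j)],
  phi_{k,j} = phi_{k-1,j} - phi_{kk} phi_{k-1,k-j},  j = 1..k-1.
Step k = 1:
  phi_11 = rho(1) = 0.7272.
Step k = 2:
  phi_22 = [rho(2) - phi_11 rho(1)] / [1 - phi_11 rho(1)] = [0.6631 - (0.7272)(0.7272)] / [1 - (0.7272)(0.7272)]
         = 0.13428016 / 0.47118016 = 0.284987.
  Update: phi_21 = phi_11 - phi_22 phi_11 = 0.7272 - (0.284987)(0.7272) = 0.519958.
Step k = 3:
  phi_33 = [rho(3) - phi_21 rho(2) - phi_22 rho(1)] / [1 - phi_21 rho(1) - phi_22 rho(2)]
    numerator   = 0.652 - (0.519958)(0.6631) - (0.284987)(0.7272) = 0.0999737
    denominator = 1 - (0.519958)(0.7272) - (0.284987)(0.6631) = 0.43291208
  phi_33 = 0.0999737 / 0.43291208 = 0.2309.
Therefore phi_{33} = 0.2309.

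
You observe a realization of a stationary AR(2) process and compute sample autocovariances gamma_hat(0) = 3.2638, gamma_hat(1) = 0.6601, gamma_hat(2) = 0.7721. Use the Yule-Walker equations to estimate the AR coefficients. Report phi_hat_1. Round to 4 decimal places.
\hat\phi_{1} = 0.1610

The Yule-Walker equations for an AR(p) process read, in matrix form,
  Gamma_p phi = r_p,   with   (Gamma_p)_{ij} = gamma(|i - j|),
                       (r_p)_i = gamma(i),   i,j = 1..p.
Substitute the sample gammas (Toeplitz matrix and right-hand side of size 2):
  Gamma_p = [[3.2638, 0.6601], [0.6601, 3.2638]]
  r_p     = [0.6601, 0.7721]
Written out:
  3.2638 phi_1 + 0.6601 phi_2 = 0.6601
  0.6601 phi_1 + 3.2638 phi_2 = 0.7721
Solve by Cramer's rule:
  det = gamma(0)^2 - gamma(1)^2 = (3.2638)^2 - (0.6601)^2 = 10.65239044 - 0.43573201 = 10.21665843
  phi_hat_1 = [gamma(1) gamma(0) - gamma(1) gamma(2)] / det = [(0.6601)(3.2638) - (0.6601)(0.7721)] / 10.21665843 = 1.64477117 / 10.21665843 = 0.161
  phi_hat_2 = [gamma(0) gamma(2) - gamma(1)^2] / det = [(3.2638)(0.7721) - (0.6601)^2] / 10.21665843 = 2.08424797 / 10.21665843 = 0.204
So phi_hat = [0.1610, 0.2040].
Therefore phi_hat_1 = 0.1610.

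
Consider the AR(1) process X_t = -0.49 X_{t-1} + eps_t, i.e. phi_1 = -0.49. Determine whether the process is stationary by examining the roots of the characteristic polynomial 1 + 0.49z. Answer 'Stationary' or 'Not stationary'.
\text{Stationary}

The AR(p) characteristic polynomial is P(z) = 1 + 0.49z.
Stationarity requires all roots to lie outside the unit circle, i.e. |z| > 1 for every root.
This is linear in z: 1 + (0.49) z = 0  =>  z = -1/(0.49) = -2.040816,  |z| = 2.040816.
Moduli of all roots: 2.0408.
All moduli strictly greater than 1? Yes.
Verdict: Stationary.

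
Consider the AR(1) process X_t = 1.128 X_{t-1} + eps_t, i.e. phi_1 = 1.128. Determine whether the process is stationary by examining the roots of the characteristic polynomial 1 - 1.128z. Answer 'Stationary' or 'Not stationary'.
\text{Not stationary}

The AR(p) characteristic polynomial is P(z) = 1 - 1.128z.
Stationarity requires all roots to lie outside the unit circle, i.e. |z| > 1 for every root.
This is linear in z: 1 + (-1.128) z = 0  =>  z = -1/(-1.128) = 0.886525,  |z| = 0.886525.
Moduli of all roots: 0.8865.
All moduli strictly greater than 1? No.
Verdict: Not stationary.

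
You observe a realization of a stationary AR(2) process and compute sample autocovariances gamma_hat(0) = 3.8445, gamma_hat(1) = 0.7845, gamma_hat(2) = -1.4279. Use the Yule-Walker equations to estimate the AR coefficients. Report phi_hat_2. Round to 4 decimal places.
\hat\phi_{2} = -0.4310

The Yule-Walker equations for an AR(p) process read, in matrix form,
  Gamma_p phi = r_p,   with   (Gamma_p)_{ij} = gamma(|i - j|),
                       (r_p)_i = gamma(i),   i,j = 1..p.
Substitute the sample gammas (Toeplitz matrix and right-hand side of size 2):
  Gamma_p = [[3.8445, 0.7845], [0.7845, 3.8445]]
  r_p     = [0.7845, -1.4279]
Written out:
  3.8445 phi_1 + 0.7845 phi_2 = 0.7845
  0.7845 phi_1 + 3.8445 phi_2 = -1.4279
Solve by Cramer's rule:
  det = gamma(0)^2 - gamma(1)^2 = (3.8445)^2 - (0.7845)^2 = 14.78018025 - 0.61544025 = 14.16474
  phi_hat_1 = [gamma(1) gamma(0) - gamma(1) gamma(2)] / det = [(0.7845)(3.8445) - (0.7845)(-1.4279)] / 14.16474 = 4.1361978 / 14.16474 = 0.292
  phi_hat_2 = [gamma(0) gamma(2) - gamma(1)^2] / det = [(3.8445)(-1.4279) - (0.7845)^2] / 14.16474 = -6.1050018 / 14.16474 = -0.431
So phi_hat = [0.2920, -0.4310].
Therefore phi_hat_2 = -0.4310.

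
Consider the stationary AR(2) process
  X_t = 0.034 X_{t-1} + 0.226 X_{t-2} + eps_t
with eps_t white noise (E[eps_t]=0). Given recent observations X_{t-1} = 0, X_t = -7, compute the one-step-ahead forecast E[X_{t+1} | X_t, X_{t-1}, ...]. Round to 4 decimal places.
E[X_{t+1} \mid \mathcal F_t] = -0.2380

For an AR(p) model X_t = c + sum_i phi_i X_{t-i} + eps_t, the
one-step-ahead conditional mean is
  E[X_{t+1} | X_t, ...] = c + sum_i phi_i X_{t+1-i}.
Substitute known values:
  E[X_{t+1} | ...] = (0.034) * (-7) + (0.226) * (0)
                   = -0.2380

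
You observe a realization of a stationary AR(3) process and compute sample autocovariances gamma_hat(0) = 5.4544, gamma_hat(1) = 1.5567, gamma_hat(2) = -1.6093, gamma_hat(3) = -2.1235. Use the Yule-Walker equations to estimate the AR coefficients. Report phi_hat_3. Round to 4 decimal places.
\hat\phi_{3} = -0.2010

The Yule-Walker equations for an AR(p) process read, in matrix form,
  Gamma_p phi = r_p,   with   (Gamma_p)_{ij} = gamma(|i - j|),
                       (r_p)_i = gamma(i),   i,j = 1..p.
Substitute the sample gammas (Toeplitz matrix and right-hand side of size 3):
  Gamma_p = [[5.4544, 1.5567, -1.6093], [1.5567, 5.4544, 1.5567], [-1.6093, 1.5567, 5.4544]]
  r_p     = [1.5567, -1.6093, -2.1235]
Written out (R1..R3):
  (R1) 5.4544 phi_1 + 1.5567 phi_2 - 1.6093 phi_3 = 1.5567
  (R2) 1.5567 phi_1 + 5.4544 phi_2 + 1.5567 phi_3 = -1.6093
  (R3) -1.6093 phi_1 + 1.5567 phi_2 + 5.4544 phi_3 = -2.1235
Gaussian elimination:
  R2 <- R2 - (1.5567/5.4544) R1 = R2 - (0.285403) R1:  5.010114 phi_2 + 2.015998 phi_3 = -2.053586
  R3 <- R3 - (-1.6093/5.4544) R1 = R3 - (-0.295046) R1:  2.015998 phi_2 + 4.979582 phi_3 = -1.664202
  R3 <- R3 - (2.015998/5.010114) R2 = R3 - (0.402386) R2:  4.168373 phi_3 = -0.837868
Back-substitution:
  phi_hat_3 = -0.837868 / 4.168373 = -0.201006
  phi_hat_2 = (-2.053586 - (2.015998)(-0.201006)) / 5.010114 = -0.329006
  phi_hat_1 = (1.5567 - (1.5567)(-0.329006) - (-1.6093)(-0.201006)) / 5.4544 = 0.319996
So phi_hat = [0.3200, -0.3290, -0.2010].
Therefore phi_hat_3 = -0.2010.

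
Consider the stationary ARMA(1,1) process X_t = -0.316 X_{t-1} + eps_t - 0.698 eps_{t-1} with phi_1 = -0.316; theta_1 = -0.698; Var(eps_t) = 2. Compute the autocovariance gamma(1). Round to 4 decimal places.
\gamma(1) = -2.7499

Multiply the model equation by X_{t-k} and take expectations. With theta_0 = psi_0 = 1 and psi_j the MA(infinity) weights, this gives
  gamma(k) - sum_i phi_i gamma(k-i) = c_k,
  c_k = sigma^2 * sum_{j=k..q} theta_j psi_{j-k}   (c_k = 0 for k > q),
using gamma(-m) = gamma(m).
psi-weights needed (psi_j = theta_j + sum_i phi_i psi_{j-i}):
  psi_1 = theta_1 + phi_1 = -0.698 + (-0.316) = -1.014
Right-hand sides:
  c_0 = sigma^2 (1 + theta_1 psi_1) = 2 * (1 + (-0.698)(-1.014)) = 2 * 1.707772 = 3.415544
  c_1 = sigma^2 theta_1 = 2 * (-0.698) = -1.396
  c_2 = 0
Equations for k = 0 and k = 1 (AR order 1):
  gamma(0) = phi_1 gamma(1) + c_0
  gamma(1) = phi_1 gamma(0) + c_1
Substituting the second into the first: gamma(0) (1 - phi_1^2) = c_0 + phi_1 c_1, so
  gamma(0) = (c_0 + phi_1 c_1) / (1 - phi_1^2) = (3.415544 + (-0.316)(-1.396)) / (1 - (-0.316)^2) = 3.85668 / 0.900144 = 4.284514.
  gamma(1) = phi_1 gamma(0) + c_1 = (-0.316)(4.284514) + (-1.396) = -2.749907.
Therefore gamma(1) = -2.7499 (to 4 decimal places).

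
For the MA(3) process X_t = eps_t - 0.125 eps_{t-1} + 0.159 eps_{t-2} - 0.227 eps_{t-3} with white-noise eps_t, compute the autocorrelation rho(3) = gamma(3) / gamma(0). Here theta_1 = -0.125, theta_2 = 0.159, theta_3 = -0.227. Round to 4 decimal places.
\rho(3) = -0.2078

For an MA(q) process with theta_0 = 1, the autocovariance is
  gamma(k) = sigma^2 * sum_{i=0..q-k} theta_i * theta_{i+k},
and rho(k) = gamma(k) / gamma(0). Sigma^2 cancels.
  numerator   = (1)*(-0.227) = -0.227.
  denominator = (1)^2 + (-0.125)^2 + (0.159)^2 + (-0.227)^2 = 1.092435.
  rho(3) = -0.227 / 1.092435 = -0.2078.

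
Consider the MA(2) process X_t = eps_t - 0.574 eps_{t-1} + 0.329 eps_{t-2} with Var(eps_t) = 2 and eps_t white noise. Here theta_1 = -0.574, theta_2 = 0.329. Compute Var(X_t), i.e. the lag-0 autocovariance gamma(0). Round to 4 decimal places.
\gamma(0) = 2.8754

For an MA(q) process X_t = eps_t + sum_i theta_i eps_{t-i} with
Var(eps_t) = sigma^2, the variance is
  gamma(0) = sigma^2 * (1 + sum_i theta_i^2).
  sum_i theta_i^2 = (-0.574)^2 + (0.329)^2 = 0.329476 + 0.108241 = 0.437717.
  gamma(0) = 2 * (1 + 0.437717) = 2 * 1.437717 = 2.875434, which rounds to 2.8754.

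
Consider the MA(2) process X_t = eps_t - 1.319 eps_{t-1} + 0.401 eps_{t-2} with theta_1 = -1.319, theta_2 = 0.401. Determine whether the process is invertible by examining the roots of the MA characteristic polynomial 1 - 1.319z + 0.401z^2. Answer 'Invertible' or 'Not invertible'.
\text{Invertible}

The MA(q) characteristic polynomial is P(z) = 1 - 1.319z + 0.401z^2.
Invertibility requires all roots to lie outside the unit circle, i.e. |z| > 1 for every root.
Set 1 + (-1.319) z + (0.401) z^2 = 0, i.e. a z^2 + b z + c = 0 with a = 0.401, b = -1.319, c = 1.
Discriminant D = b^2 - 4ac = (-1.319)^2 - 4*(0.401)*1 = 1.739761 - (1.604) = 0.135761.
D >= 0, so the roots are real: z = (-b +/- sqrt(D)) / (2a) = (1.319 +/- 0.368458) / (0.802).
  z_1 = (1.319 + 0.368458) / (0.802) = 2.1041,   |z_1| = 2.1041.
  z_2 = (1.319 - 0.368458) / (0.802) = 1.1852,   |z_2| = 1.1852.
Moduli of all roots: 2.1041, 1.1852.
All moduli strictly greater than 1? Yes.
Verdict: Invertible.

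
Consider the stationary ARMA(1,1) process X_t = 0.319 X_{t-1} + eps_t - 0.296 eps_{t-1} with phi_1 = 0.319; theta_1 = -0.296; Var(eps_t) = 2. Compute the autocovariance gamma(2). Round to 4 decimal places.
\gamma(2) = 0.0148

Multiply the model equation by X_{t-k} and take expectations. With theta_0 = psi_0 = 1 and psi_j the MA(infinity) weights, this gives
  gamma(k) - sum_i phi_i gamma(k-i) = c_k,
  c_k = sigma^2 * sum_{j=k..q} theta_j psi_{j-k}   (c_k = 0 for k > q),
using gamma(-m) = gamma(m).
psi-weights needed (psi_j = theta_j + sum_i phi_i psi_{j-i}):
  psi_1 = theta_1 + phi_1 = -0.296 + (0.319) = 0.023
Right-hand sides:
  c_0 = sigma^2 (1 + theta_1 psi_1) = 2 * (1 + (-0.296)(0.023)) = 2 * 0.993192 = 1.986384
  c_1 = sigma^2 theta_1 = 2 * (-0.296) = -0.592
  c_2 = 0
Equations for k = 0 and k = 1 (AR order 1):
  gamma(0) = phi_1 gamma(1) + c_0
  gamma(1) = phi_1 gamma(0) + c_1
Substituting the second into the first: gamma(0) (1 - phi_1^2) = c_0 + phi_1 c_1, so
  gamma(0) = (c_0 + phi_1 c_1) / (1 - phi_1^2) = (1.986384 + (0.319)(-0.592)) / (1 - (0.319)^2) = 1.797536 / 0.898239 = 2.001178.
  gamma(1) = phi_1 gamma(0) + c_1 = (0.319)(2.001178) + (-0.592) = 0.046376.
For k = 2 (> q): gamma(2) = phi_1 gamma(1) = (0.319)(0.046376) = 0.014794.
Therefore gamma(2) = 0.0148 (to 4 decimal places).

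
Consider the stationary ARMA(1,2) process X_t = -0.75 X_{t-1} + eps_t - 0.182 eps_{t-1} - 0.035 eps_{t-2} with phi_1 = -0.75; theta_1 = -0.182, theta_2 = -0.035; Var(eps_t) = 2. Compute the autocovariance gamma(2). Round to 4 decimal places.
\gamma(2) = 3.3900

Multiply the model equation by X_{t-k} and take expectations. With theta_0 = psi_0 = 1 and psi_j the MA(infinity) weights, this gives
  gamma(k) - sum_i phi_i gamma(k-i) = c_k,
  c_k = sigma^2 * sum_{j=k..q} theta_j psi_{j-k}   (c_k = 0 for k > q),
using gamma(-m) = gamma(m).
psi-weights needed (psi_j = theta_j + sum_i phi_i psi_{j-i}):
  psi_1 = theta_1 + phi_1 = -0.182 + (-0.75) = -0.932
  psi_2 = theta_2 + phi_1 psi_1 = -0.035 + (-0.75)(-0.932) = 0.664
Right-hand sides:
  c_0 = sigma^2 (1 + theta_1 psi_1 + theta_2 psi_2) = 2 * (1 + (-0.182)(-0.932) + (-0.035)(0.664)) = 2 * 1.146384 = 2.292768
  c_1 = sigma^2 (theta_1 + theta_2 psi_1) = 2 * (-0.182 + (-0.035)(-0.932)) = -0.29876
  c_2 = sigma^2 theta_2 = 2 * (-0.035) = -0.07
Equations for k = 0 and k = 1 (AR order 1):
  gamma(0) = phi_1 gamma(1) + c_0
  gamma(1) = phi_1 gamma(0) + c_1
Substituting the second into the first: gamma(0) (1 - phi_1^2) = c_0 + phi_1 c_1, so
  gamma(0) = (c_0 + phi_1 c_1) / (1 - phi_1^2) = (2.292768 + (-0.75)(-0.29876)) / (1 - (-0.75)^2) = 2.516838 / 0.4375 = 5.752773.
  gamma(1) = phi_1 gamma(0) + c_1 = (-0.75)(5.752773) + (-0.29876) = -4.613339.
For k = 2: gamma(2) = phi_1 gamma(1) + c_2
  = (-0.75)(-4.613339) + (-0.07) = 3.390005.
Therefore gamma(2) = 3.3900 (to 4 decimal places).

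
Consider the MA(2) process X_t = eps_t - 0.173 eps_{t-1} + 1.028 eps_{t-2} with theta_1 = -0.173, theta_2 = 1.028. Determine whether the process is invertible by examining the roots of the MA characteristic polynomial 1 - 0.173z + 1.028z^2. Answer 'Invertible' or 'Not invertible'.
\text{Not invertible}

The MA(q) characteristic polynomial is P(z) = 1 - 0.173z + 1.028z^2.
Invertibility requires all roots to lie outside the unit circle, i.e. |z| > 1 for every root.
Set 1 + (-0.173) z + (1.028) z^2 = 0, i.e. a z^2 + b z + c = 0 with a = 1.028, b = -0.173, c = 1.
Discriminant D = b^2 - 4ac = (-0.173)^2 - 4*(1.028)*1 = 0.029929 - (4.112) = -4.082071.
D < 0, so the roots are the complex-conjugate pair z = (-b +/- i sqrt(-D)) / (2a) = 0.0841 +/- 0.9827i.
For a conjugate pair |z|^2 = z * conj(z) = (product of roots) = c/a = 1/(1.028) = 0.972763, so |z| = sqrt(0.972763) = 0.9863 for both roots.
Moduli of all roots: 0.9863, 0.9863.
All moduli strictly greater than 1? No.
Verdict: Not invertible.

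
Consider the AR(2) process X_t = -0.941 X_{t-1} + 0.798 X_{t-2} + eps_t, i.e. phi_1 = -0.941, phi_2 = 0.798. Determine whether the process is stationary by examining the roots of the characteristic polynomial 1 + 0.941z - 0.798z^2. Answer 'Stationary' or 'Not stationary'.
\text{Not stationary}

The AR(p) characteristic polynomial is P(z) = 1 + 0.941z - 0.798z^2.
Stationarity requires all roots to lie outside the unit circle, i.e. |z| > 1 for every root.
Set 1 + (0.941) z + (-0.798) z^2 = 0, i.e. a z^2 + b z + c = 0 with a = -0.798, b = 0.941, c = 1.
Discriminant D = b^2 - 4ac = (0.941)^2 - 4*(-0.798)*1 = 0.885481 - (-3.192) = 4.077481.
D >= 0, so the roots are real: z = (-b +/- sqrt(D)) / (2a) = (-0.941 +/- 2.019277) / (-1.596).
  z_1 = (-0.941 + 2.019277) / (-1.596) = -0.6756,   |z_1| = 0.6756.
  z_2 = (-0.941 - 2.019277) / (-1.596) = 1.8548,   |z_2| = 1.8548.
Moduli of all roots: 0.6756, 1.8548.
All moduli strictly greater than 1? No.
Verdict: Not stationary.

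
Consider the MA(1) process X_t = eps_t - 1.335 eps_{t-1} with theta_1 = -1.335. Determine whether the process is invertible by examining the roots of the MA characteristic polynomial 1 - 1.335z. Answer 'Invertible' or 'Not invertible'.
\text{Not invertible}

The MA(q) characteristic polynomial is P(z) = 1 - 1.335z.
Invertibility requires all roots to lie outside the unit circle, i.e. |z| > 1 for every root.
This is linear in z: 1 + (-1.335) z = 0  =>  z = -1/(-1.335) = 0.749064,  |z| = 0.749064.
Moduli of all roots: 0.7491.
All moduli strictly greater than 1? No.
Verdict: Not invertible.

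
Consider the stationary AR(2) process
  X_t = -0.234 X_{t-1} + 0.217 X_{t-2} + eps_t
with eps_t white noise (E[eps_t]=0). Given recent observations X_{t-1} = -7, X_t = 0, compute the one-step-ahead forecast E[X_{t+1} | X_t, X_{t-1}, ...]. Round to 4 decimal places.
E[X_{t+1} \mid \mathcal F_t] = -1.5190

For an AR(p) model X_t = c + sum_i phi_i X_{t-i} + eps_t, the
one-step-ahead conditional mean is
  E[X_{t+1} | X_t, ...] = c + sum_i phi_i X_{t+1-i}.
Substitute known values:
  E[X_{t+1} | ...] = (-0.234) * (0) + (0.217) * (-7)
                   = -1.5190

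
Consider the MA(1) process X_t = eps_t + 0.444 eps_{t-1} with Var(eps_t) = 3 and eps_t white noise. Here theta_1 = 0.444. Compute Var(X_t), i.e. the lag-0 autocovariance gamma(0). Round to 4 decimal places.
\gamma(0) = 3.5914

For an MA(q) process X_t = eps_t + sum_i theta_i eps_{t-i} with
Var(eps_t) = sigma^2, the variance is
  gamma(0) = sigma^2 * (1 + sum_i theta_i^2).
  sum_i theta_i^2 = (0.444)^2 = 0.197136.
  gamma(0) = 3 * (1 + 0.197136) = 3 * 1.197136 = 3.591408, which rounds to 3.5914.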